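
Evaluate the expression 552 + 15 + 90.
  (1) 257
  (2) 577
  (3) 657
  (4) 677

First: 552 + 15 = 567
Then: 567 + 90 = 657
3) 657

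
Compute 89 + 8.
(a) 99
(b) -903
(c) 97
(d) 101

89 + 8 = 97
c) 97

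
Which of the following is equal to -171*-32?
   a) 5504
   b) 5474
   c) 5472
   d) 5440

-171 * -32 = 5472
c) 5472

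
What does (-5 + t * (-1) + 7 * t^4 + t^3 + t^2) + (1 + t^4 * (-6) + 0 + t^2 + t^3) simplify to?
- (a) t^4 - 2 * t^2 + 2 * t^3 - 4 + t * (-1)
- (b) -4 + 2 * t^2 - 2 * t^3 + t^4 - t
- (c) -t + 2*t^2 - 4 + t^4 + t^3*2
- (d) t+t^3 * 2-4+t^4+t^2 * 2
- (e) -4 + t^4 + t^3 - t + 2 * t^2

Adding the polynomials and combining like terms:
(-5 + t*(-1) + 7*t^4 + t^3 + t^2) + (1 + t^4*(-6) + 0 + t^2 + t^3)
= -t + 2*t^2 - 4 + t^4 + t^3*2
c) -t + 2*t^2 - 4 + t^4 + t^3*2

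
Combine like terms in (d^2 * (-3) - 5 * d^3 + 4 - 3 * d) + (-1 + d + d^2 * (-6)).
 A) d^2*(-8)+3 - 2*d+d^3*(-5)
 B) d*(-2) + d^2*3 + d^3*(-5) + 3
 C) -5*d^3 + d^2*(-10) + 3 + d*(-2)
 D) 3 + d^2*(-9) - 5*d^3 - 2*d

Adding the polynomials and combining like terms:
(d^2*(-3) - 5*d^3 + 4 - 3*d) + (-1 + d + d^2*(-6))
= 3 + d^2*(-9) - 5*d^3 - 2*d
D) 3 + d^2*(-9) - 5*d^3 - 2*d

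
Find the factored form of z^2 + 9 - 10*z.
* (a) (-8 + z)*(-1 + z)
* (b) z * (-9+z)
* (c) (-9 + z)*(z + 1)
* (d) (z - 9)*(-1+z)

We need to factor z^2 + 9 - 10*z.
The factored form is (z - 9)*(-1+z).
d) (z - 9)*(-1+z)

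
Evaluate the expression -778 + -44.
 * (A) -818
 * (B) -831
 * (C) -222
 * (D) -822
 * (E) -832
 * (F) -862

-778 + -44 = -822
D) -822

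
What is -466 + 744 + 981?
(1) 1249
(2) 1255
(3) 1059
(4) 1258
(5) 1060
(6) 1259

First: -466 + 744 = 278
Then: 278 + 981 = 1259
6) 1259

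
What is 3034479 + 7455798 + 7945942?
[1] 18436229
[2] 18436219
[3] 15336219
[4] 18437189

First: 3034479 + 7455798 = 10490277
Then: 10490277 + 7945942 = 18436219
2) 18436219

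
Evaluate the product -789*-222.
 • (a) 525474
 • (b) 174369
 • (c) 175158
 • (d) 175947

-789 * -222 = 175158
c) 175158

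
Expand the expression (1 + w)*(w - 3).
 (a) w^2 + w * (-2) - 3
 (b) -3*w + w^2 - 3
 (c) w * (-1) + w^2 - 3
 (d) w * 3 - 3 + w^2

Expanding (1 + w)*(w - 3):
= w^2 + w * (-2) - 3
a) w^2 + w * (-2) - 3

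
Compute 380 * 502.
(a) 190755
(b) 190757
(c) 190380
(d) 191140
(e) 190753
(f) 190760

380 * 502 = 190760
f) 190760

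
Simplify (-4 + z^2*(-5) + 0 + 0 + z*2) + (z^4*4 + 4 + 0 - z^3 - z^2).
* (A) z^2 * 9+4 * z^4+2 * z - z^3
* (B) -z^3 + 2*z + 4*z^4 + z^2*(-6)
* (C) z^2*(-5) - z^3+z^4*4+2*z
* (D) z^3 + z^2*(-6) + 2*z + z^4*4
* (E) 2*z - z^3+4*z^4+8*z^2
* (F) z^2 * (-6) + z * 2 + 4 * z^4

Adding the polynomials and combining like terms:
(-4 + z^2*(-5) + 0 + 0 + z*2) + (z^4*4 + 4 + 0 - z^3 - z^2)
= -z^3 + 2*z + 4*z^4 + z^2*(-6)
B) -z^3 + 2*z + 4*z^4 + z^2*(-6)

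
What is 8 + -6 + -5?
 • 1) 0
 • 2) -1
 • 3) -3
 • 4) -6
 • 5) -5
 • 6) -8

First: 8 + -6 = 2
Then: 2 + -5 = -3
3) -3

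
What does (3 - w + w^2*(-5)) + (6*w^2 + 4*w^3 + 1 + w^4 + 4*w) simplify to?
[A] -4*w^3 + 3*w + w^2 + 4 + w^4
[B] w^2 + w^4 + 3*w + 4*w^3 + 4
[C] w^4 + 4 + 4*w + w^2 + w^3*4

Adding the polynomials and combining like terms:
(3 - w + w^2*(-5)) + (6*w^2 + 4*w^3 + 1 + w^4 + 4*w)
= w^2 + w^4 + 3*w + 4*w^3 + 4
B) w^2 + w^4 + 3*w + 4*w^3 + 4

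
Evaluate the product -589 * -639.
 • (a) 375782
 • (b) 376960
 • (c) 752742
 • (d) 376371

-589 * -639 = 376371
d) 376371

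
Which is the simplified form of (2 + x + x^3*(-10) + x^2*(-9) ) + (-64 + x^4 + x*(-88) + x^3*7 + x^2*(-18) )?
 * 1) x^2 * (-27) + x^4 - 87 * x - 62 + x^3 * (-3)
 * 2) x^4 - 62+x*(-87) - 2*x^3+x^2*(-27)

Adding the polynomials and combining like terms:
(2 + x + x^3*(-10) + x^2*(-9)) + (-64 + x^4 + x*(-88) + x^3*7 + x^2*(-18))
= x^2 * (-27) + x^4 - 87 * x - 62 + x^3 * (-3)
1) x^2 * (-27) + x^4 - 87 * x - 62 + x^3 * (-3)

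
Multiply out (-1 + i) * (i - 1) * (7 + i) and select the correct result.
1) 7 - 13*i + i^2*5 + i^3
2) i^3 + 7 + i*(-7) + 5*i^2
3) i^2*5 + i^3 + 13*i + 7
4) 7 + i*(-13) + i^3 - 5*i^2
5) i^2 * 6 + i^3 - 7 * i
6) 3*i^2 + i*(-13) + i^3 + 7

Expanding (-1 + i) * (i - 1) * (7 + i):
= 7 - 13*i + i^2*5 + i^3
1) 7 - 13*i + i^2*5 + i^3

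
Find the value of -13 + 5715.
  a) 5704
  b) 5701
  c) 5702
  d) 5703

-13 + 5715 = 5702
c) 5702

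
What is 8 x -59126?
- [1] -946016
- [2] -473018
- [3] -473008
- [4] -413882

8 * -59126 = -473008
3) -473008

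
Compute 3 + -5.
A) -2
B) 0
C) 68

3 + -5 = -2
A) -2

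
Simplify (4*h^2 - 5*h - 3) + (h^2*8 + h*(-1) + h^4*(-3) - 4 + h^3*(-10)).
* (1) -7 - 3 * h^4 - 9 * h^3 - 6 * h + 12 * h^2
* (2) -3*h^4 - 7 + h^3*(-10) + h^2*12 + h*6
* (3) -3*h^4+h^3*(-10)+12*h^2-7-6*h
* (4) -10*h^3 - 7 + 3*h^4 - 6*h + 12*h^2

Adding the polynomials and combining like terms:
(4*h^2 - 5*h - 3) + (h^2*8 + h*(-1) + h^4*(-3) - 4 + h^3*(-10))
= -3*h^4+h^3*(-10)+12*h^2-7-6*h
3) -3*h^4+h^3*(-10)+12*h^2-7-6*h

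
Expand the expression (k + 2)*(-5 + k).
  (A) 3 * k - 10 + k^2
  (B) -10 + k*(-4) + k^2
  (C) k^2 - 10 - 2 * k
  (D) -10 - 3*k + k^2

Expanding (k + 2)*(-5 + k):
= -10 - 3*k + k^2
D) -10 - 3*k + k^2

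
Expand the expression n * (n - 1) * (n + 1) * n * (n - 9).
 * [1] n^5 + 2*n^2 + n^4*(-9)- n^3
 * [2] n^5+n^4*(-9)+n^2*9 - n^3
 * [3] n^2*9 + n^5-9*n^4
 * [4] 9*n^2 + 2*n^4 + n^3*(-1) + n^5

Expanding n * (n - 1) * (n + 1) * n * (n - 9):
= n^5+n^4*(-9)+n^2*9 - n^3
2) n^5+n^4*(-9)+n^2*9 - n^3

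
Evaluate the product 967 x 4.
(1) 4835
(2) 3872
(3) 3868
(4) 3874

967 * 4 = 3868
3) 3868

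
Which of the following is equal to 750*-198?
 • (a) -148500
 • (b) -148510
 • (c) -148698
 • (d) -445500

750 * -198 = -148500
a) -148500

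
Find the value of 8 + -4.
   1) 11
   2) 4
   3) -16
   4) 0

8 + -4 = 4
2) 4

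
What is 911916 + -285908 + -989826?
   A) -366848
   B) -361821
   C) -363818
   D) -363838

First: 911916 + -285908 = 626008
Then: 626008 + -989826 = -363818
C) -363818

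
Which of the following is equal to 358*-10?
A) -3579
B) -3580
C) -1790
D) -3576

358 * -10 = -3580
B) -3580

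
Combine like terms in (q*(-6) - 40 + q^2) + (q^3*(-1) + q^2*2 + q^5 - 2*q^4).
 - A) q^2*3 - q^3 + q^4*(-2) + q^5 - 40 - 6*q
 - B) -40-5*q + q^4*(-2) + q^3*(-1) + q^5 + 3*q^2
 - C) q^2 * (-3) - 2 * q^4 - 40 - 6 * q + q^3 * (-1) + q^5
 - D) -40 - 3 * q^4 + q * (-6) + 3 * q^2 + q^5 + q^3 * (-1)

Adding the polynomials and combining like terms:
(q*(-6) - 40 + q^2) + (q^3*(-1) + q^2*2 + q^5 - 2*q^4)
= q^2*3 - q^3 + q^4*(-2) + q^5 - 40 - 6*q
A) q^2*3 - q^3 + q^4*(-2) + q^5 - 40 - 6*q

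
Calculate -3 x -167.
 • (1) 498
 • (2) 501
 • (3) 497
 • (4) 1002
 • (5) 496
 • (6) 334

-3 * -167 = 501
2) 501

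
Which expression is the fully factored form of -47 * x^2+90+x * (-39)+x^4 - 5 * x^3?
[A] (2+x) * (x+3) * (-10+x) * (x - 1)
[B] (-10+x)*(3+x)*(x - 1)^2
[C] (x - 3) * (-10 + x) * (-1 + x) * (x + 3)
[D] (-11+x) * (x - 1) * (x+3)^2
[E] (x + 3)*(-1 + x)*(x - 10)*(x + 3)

We need to factor -47 * x^2+90+x * (-39)+x^4 - 5 * x^3.
The factored form is (x + 3)*(-1 + x)*(x - 10)*(x + 3).
E) (x + 3)*(-1 + x)*(x - 10)*(x + 3)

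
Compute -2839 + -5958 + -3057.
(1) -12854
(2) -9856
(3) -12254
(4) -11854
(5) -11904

First: -2839 + -5958 = -8797
Then: -8797 + -3057 = -11854
4) -11854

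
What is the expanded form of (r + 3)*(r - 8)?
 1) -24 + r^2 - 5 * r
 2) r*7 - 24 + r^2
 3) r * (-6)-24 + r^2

Expanding (r + 3)*(r - 8):
= -24 + r^2 - 5 * r
1) -24 + r^2 - 5 * r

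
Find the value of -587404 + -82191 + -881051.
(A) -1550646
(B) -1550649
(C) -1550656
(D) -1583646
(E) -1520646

First: -587404 + -82191 = -669595
Then: -669595 + -881051 = -1550646
A) -1550646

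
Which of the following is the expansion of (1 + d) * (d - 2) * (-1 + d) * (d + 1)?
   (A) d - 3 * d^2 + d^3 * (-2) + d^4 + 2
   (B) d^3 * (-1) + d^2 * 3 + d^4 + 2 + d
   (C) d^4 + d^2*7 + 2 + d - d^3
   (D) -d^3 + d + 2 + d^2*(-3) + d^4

Expanding (1 + d) * (d - 2) * (-1 + d) * (d + 1):
= -d^3 + d + 2 + d^2*(-3) + d^4
D) -d^3 + d + 2 + d^2*(-3) + d^4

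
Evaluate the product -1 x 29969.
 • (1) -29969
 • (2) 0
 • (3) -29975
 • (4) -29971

-1 * 29969 = -29969
1) -29969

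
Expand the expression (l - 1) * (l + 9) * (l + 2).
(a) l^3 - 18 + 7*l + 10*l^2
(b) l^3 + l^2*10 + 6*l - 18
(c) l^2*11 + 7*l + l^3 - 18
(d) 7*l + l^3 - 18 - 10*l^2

Expanding (l - 1) * (l + 9) * (l + 2):
= l^3 - 18 + 7*l + 10*l^2
a) l^3 - 18 + 7*l + 10*l^2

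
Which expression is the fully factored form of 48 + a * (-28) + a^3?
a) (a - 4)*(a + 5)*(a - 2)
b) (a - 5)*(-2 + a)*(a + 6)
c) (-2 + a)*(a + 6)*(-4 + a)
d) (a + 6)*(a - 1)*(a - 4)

We need to factor 48 + a * (-28) + a^3.
The factored form is (-2 + a)*(a + 6)*(-4 + a).
c) (-2 + a)*(a + 6)*(-4 + a)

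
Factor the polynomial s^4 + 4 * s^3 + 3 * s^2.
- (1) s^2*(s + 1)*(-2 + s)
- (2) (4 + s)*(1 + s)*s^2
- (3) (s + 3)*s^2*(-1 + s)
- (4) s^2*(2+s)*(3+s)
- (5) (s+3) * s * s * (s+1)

We need to factor s^4 + 4 * s^3 + 3 * s^2.
The factored form is (s+3) * s * s * (s+1).
5) (s+3) * s * s * (s+1)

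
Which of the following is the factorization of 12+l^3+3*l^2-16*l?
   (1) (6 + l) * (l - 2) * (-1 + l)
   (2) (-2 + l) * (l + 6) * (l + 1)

We need to factor 12+l^3+3*l^2-16*l.
The factored form is (6 + l) * (l - 2) * (-1 + l).
1) (6 + l) * (l - 2) * (-1 + l)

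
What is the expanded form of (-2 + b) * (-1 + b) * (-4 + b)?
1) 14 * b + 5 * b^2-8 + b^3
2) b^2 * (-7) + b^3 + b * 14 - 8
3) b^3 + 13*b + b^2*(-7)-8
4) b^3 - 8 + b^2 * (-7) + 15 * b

Expanding (-2 + b) * (-1 + b) * (-4 + b):
= b^2 * (-7) + b^3 + b * 14 - 8
2) b^2 * (-7) + b^3 + b * 14 - 8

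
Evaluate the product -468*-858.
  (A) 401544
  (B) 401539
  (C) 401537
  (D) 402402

-468 * -858 = 401544
A) 401544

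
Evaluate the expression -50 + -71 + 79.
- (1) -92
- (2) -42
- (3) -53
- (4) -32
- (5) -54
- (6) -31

First: -50 + -71 = -121
Then: -121 + 79 = -42
2) -42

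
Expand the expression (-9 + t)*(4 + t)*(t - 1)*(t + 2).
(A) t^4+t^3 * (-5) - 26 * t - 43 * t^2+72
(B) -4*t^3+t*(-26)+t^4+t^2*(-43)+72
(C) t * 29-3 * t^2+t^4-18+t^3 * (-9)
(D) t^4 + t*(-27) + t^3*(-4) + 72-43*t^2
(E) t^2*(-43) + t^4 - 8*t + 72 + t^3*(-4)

Expanding (-9 + t)*(4 + t)*(t - 1)*(t + 2):
= -4*t^3+t*(-26)+t^4+t^2*(-43)+72
B) -4*t^3+t*(-26)+t^4+t^2*(-43)+72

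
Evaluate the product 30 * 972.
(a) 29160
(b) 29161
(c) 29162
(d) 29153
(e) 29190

30 * 972 = 29160
a) 29160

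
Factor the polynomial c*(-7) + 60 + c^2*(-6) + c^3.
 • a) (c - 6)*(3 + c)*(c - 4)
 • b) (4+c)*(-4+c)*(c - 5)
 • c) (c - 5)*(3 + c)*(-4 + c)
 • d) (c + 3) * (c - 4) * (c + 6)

We need to factor c*(-7) + 60 + c^2*(-6) + c^3.
The factored form is (c - 5)*(3 + c)*(-4 + c).
c) (c - 5)*(3 + c)*(-4 + c)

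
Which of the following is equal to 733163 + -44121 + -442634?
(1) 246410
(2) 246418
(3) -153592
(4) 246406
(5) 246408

First: 733163 + -44121 = 689042
Then: 689042 + -442634 = 246408
5) 246408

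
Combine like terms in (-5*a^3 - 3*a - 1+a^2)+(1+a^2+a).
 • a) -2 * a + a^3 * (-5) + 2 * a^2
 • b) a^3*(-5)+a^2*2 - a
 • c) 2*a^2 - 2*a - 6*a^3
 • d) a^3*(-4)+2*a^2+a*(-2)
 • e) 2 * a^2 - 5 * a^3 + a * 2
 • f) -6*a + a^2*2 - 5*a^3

Adding the polynomials and combining like terms:
(-5*a^3 - 3*a - 1 + a^2) + (1 + a^2 + a)
= -2 * a + a^3 * (-5) + 2 * a^2
a) -2 * a + a^3 * (-5) + 2 * a^2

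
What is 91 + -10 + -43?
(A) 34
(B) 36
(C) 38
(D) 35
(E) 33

First: 91 + -10 = 81
Then: 81 + -43 = 38
C) 38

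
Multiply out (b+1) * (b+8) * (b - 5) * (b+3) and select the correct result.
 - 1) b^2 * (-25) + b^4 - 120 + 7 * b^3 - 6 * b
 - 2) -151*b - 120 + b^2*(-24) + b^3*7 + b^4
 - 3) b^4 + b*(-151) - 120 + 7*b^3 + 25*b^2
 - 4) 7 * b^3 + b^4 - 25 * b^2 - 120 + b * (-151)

Expanding (b+1) * (b+8) * (b - 5) * (b+3):
= 7 * b^3 + b^4 - 25 * b^2 - 120 + b * (-151)
4) 7 * b^3 + b^4 - 25 * b^2 - 120 + b * (-151)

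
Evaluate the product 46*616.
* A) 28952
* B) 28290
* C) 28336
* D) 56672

46 * 616 = 28336
C) 28336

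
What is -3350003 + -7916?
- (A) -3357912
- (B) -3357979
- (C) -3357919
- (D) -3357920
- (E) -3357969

-3350003 + -7916 = -3357919
C) -3357919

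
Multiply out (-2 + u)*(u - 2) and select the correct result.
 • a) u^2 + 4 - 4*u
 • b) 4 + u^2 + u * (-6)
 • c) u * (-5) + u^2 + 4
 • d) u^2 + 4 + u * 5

Expanding (-2 + u)*(u - 2):
= u^2 + 4 - 4*u
a) u^2 + 4 - 4*u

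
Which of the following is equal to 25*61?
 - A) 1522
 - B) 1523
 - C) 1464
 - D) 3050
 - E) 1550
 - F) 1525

25 * 61 = 1525
F) 1525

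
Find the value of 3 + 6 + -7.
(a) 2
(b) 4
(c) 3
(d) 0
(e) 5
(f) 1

First: 3 + 6 = 9
Then: 9 + -7 = 2
a) 2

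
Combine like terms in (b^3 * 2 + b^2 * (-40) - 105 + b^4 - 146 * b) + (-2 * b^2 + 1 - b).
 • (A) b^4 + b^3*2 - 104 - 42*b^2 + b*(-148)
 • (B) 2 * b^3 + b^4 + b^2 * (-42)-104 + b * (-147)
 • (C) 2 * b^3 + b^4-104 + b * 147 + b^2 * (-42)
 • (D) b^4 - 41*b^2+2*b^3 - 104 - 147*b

Adding the polynomials and combining like terms:
(b^3*2 + b^2*(-40) - 105 + b^4 - 146*b) + (-2*b^2 + 1 - b)
= 2 * b^3 + b^4 + b^2 * (-42)-104 + b * (-147)
B) 2 * b^3 + b^4 + b^2 * (-42)-104 + b * (-147)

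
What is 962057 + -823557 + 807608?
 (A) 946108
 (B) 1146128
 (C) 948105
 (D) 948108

First: 962057 + -823557 = 138500
Then: 138500 + 807608 = 946108
A) 946108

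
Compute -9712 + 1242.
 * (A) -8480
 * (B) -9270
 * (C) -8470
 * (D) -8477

-9712 + 1242 = -8470
C) -8470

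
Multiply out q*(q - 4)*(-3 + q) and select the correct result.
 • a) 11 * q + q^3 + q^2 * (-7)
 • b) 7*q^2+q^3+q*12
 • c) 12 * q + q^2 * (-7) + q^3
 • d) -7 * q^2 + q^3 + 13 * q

Expanding q*(q - 4)*(-3 + q):
= 12 * q + q^2 * (-7) + q^3
c) 12 * q + q^2 * (-7) + q^3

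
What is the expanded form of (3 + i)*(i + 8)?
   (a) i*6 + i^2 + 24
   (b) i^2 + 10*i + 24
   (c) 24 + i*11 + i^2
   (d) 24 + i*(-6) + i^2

Expanding (3 + i)*(i + 8):
= 24 + i*11 + i^2
c) 24 + i*11 + i^2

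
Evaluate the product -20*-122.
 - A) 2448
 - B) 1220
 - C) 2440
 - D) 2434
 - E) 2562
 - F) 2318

-20 * -122 = 2440
C) 2440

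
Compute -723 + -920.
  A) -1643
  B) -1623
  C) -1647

-723 + -920 = -1643
A) -1643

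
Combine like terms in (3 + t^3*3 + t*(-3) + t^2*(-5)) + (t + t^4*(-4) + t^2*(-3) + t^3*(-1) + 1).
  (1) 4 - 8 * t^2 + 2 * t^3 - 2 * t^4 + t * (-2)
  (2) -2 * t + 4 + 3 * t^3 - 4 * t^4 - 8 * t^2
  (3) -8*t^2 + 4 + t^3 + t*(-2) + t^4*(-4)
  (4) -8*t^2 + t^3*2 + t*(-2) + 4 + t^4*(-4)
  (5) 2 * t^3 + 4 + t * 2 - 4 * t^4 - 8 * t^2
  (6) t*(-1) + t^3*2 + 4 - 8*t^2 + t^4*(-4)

Adding the polynomials and combining like terms:
(3 + t^3*3 + t*(-3) + t^2*(-5)) + (t + t^4*(-4) + t^2*(-3) + t^3*(-1) + 1)
= -8*t^2 + t^3*2 + t*(-2) + 4 + t^4*(-4)
4) -8*t^2 + t^3*2 + t*(-2) + 4 + t^4*(-4)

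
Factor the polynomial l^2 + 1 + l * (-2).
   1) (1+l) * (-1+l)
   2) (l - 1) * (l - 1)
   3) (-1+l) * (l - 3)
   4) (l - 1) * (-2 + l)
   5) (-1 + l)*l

We need to factor l^2 + 1 + l * (-2).
The factored form is (l - 1) * (l - 1).
2) (l - 1) * (l - 1)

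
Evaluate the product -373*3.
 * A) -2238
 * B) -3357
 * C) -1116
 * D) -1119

-373 * 3 = -1119
D) -1119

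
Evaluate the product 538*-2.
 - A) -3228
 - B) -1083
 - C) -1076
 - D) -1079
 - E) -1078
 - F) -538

538 * -2 = -1076
C) -1076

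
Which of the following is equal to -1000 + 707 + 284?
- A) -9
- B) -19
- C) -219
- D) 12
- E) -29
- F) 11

First: -1000 + 707 = -293
Then: -293 + 284 = -9
A) -9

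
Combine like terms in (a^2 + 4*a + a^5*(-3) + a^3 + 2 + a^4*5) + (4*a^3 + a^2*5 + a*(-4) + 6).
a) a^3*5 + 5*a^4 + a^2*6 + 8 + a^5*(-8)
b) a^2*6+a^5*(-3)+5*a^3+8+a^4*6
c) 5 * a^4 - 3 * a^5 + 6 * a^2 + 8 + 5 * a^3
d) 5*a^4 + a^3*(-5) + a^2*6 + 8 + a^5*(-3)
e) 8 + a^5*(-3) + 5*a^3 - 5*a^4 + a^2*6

Adding the polynomials and combining like terms:
(a^2 + 4*a + a^5*(-3) + a^3 + 2 + a^4*5) + (4*a^3 + a^2*5 + a*(-4) + 6)
= 5 * a^4 - 3 * a^5 + 6 * a^2 + 8 + 5 * a^3
c) 5 * a^4 - 3 * a^5 + 6 * a^2 + 8 + 5 * a^3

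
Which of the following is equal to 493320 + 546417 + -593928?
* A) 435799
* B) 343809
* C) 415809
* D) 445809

First: 493320 + 546417 = 1039737
Then: 1039737 + -593928 = 445809
D) 445809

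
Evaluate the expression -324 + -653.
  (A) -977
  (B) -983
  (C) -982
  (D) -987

-324 + -653 = -977
A) -977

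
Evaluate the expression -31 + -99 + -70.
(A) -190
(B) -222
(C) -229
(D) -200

First: -31 + -99 = -130
Then: -130 + -70 = -200
D) -200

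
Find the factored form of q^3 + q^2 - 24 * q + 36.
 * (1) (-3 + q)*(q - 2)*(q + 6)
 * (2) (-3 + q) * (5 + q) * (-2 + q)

We need to factor q^3 + q^2 - 24 * q + 36.
The factored form is (-3 + q)*(q - 2)*(q + 6).
1) (-3 + q)*(q - 2)*(q + 6)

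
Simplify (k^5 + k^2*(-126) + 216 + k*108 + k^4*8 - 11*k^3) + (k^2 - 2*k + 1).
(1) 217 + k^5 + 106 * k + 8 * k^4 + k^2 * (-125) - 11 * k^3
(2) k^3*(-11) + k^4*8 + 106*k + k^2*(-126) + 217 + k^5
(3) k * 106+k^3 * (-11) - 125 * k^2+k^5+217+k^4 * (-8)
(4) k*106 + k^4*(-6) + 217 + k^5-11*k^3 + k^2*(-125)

Adding the polynomials and combining like terms:
(k^5 + k^2*(-126) + 216 + k*108 + k^4*8 - 11*k^3) + (k^2 - 2*k + 1)
= 217 + k^5 + 106 * k + 8 * k^4 + k^2 * (-125) - 11 * k^3
1) 217 + k^5 + 106 * k + 8 * k^4 + k^2 * (-125) - 11 * k^3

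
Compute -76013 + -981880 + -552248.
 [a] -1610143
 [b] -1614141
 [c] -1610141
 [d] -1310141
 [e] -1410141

First: -76013 + -981880 = -1057893
Then: -1057893 + -552248 = -1610141
c) -1610141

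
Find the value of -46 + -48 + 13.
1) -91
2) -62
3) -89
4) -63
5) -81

First: -46 + -48 = -94
Then: -94 + 13 = -81
5) -81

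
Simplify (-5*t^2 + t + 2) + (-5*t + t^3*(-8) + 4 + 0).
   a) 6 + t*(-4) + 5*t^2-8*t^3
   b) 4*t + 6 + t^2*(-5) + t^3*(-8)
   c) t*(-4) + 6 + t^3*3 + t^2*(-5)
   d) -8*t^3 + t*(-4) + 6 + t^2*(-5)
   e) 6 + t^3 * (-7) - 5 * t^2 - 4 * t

Adding the polynomials and combining like terms:
(-5*t^2 + t + 2) + (-5*t + t^3*(-8) + 4 + 0)
= -8*t^3 + t*(-4) + 6 + t^2*(-5)
d) -8*t^3 + t*(-4) + 6 + t^2*(-5)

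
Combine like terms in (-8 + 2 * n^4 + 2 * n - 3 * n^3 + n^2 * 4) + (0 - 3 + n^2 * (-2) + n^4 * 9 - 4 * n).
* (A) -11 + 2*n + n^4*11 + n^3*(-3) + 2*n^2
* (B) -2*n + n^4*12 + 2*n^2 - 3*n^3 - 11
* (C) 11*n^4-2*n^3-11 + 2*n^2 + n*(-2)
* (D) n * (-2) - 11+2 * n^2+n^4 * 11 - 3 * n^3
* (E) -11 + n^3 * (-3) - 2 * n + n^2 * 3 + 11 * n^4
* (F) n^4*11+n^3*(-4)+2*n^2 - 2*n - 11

Adding the polynomials and combining like terms:
(-8 + 2*n^4 + 2*n - 3*n^3 + n^2*4) + (0 - 3 + n^2*(-2) + n^4*9 - 4*n)
= n * (-2) - 11+2 * n^2+n^4 * 11 - 3 * n^3
D) n * (-2) - 11+2 * n^2+n^4 * 11 - 3 * n^3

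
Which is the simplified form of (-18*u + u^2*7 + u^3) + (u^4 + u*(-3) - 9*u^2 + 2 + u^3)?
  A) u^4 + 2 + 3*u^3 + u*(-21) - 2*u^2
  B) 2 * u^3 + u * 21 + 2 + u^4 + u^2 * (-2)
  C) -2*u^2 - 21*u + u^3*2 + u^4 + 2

Adding the polynomials and combining like terms:
(-18*u + u^2*7 + u^3) + (u^4 + u*(-3) - 9*u^2 + 2 + u^3)
= -2*u^2 - 21*u + u^3*2 + u^4 + 2
C) -2*u^2 - 21*u + u^3*2 + u^4 + 2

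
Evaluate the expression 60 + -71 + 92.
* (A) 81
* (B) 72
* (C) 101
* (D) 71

First: 60 + -71 = -11
Then: -11 + 92 = 81
A) 81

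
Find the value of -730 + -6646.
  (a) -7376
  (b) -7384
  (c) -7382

-730 + -6646 = -7376
a) -7376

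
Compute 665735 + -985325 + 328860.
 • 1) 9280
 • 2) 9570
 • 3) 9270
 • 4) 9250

First: 665735 + -985325 = -319590
Then: -319590 + 328860 = 9270
3) 9270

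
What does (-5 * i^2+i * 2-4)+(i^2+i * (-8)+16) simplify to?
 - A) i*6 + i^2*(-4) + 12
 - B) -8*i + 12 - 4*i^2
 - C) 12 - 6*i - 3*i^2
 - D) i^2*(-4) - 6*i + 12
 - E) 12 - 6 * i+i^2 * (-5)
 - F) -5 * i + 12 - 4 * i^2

Adding the polynomials and combining like terms:
(-5*i^2 + i*2 - 4) + (i^2 + i*(-8) + 16)
= i^2*(-4) - 6*i + 12
D) i^2*(-4) - 6*i + 12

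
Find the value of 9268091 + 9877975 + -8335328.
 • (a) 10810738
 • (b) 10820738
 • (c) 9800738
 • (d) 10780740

First: 9268091 + 9877975 = 19146066
Then: 19146066 + -8335328 = 10810738
a) 10810738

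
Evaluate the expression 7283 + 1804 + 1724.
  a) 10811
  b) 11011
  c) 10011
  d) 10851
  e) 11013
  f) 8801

First: 7283 + 1804 = 9087
Then: 9087 + 1724 = 10811
a) 10811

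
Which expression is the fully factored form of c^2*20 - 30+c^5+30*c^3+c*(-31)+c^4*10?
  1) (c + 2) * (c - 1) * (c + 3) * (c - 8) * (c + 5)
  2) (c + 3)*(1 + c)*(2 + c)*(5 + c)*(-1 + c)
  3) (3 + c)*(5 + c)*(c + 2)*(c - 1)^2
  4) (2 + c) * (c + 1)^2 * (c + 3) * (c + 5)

We need to factor c^2*20 - 30+c^5+30*c^3+c*(-31)+c^4*10.
The factored form is (c + 3)*(1 + c)*(2 + c)*(5 + c)*(-1 + c).
2) (c + 3)*(1 + c)*(2 + c)*(5 + c)*(-1 + c)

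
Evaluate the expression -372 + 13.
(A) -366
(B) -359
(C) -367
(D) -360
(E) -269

-372 + 13 = -359
B) -359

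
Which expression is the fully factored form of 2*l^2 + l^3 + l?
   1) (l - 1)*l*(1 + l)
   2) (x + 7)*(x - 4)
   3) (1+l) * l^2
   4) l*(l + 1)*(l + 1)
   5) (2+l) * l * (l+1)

We need to factor 2*l^2 + l^3 + l.
The factored form is l*(l + 1)*(l + 1).
4) l*(l + 1)*(l + 1)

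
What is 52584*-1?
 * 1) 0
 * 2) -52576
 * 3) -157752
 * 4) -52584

52584 * -1 = -52584
4) -52584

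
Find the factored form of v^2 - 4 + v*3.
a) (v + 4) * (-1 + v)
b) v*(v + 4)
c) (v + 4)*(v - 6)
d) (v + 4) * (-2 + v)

We need to factor v^2 - 4 + v*3.
The factored form is (v + 4) * (-1 + v).
a) (v + 4) * (-1 + v)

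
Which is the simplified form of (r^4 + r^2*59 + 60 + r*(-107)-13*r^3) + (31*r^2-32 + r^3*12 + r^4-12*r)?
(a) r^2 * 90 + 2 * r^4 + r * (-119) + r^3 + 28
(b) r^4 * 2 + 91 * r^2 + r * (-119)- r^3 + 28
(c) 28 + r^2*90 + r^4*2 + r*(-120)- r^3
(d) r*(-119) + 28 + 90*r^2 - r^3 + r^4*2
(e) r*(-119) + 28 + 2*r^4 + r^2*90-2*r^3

Adding the polynomials and combining like terms:
(r^4 + r^2*59 + 60 + r*(-107) - 13*r^3) + (31*r^2 - 32 + r^3*12 + r^4 - 12*r)
= r*(-119) + 28 + 90*r^2 - r^3 + r^4*2
d) r*(-119) + 28 + 90*r^2 - r^3 + r^4*2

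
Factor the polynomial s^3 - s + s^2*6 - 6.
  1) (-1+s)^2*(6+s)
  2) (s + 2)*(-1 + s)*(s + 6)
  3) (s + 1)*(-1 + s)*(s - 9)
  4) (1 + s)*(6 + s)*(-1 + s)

We need to factor s^3 - s + s^2*6 - 6.
The factored form is (1 + s)*(6 + s)*(-1 + s).
4) (1 + s)*(6 + s)*(-1 + s)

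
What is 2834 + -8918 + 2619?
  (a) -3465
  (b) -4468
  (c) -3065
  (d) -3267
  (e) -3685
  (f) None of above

First: 2834 + -8918 = -6084
Then: -6084 + 2619 = -3465
a) -3465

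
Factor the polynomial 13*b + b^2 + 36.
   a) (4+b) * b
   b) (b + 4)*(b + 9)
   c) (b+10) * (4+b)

We need to factor 13*b + b^2 + 36.
The factored form is (b + 4)*(b + 9).
b) (b + 4)*(b + 9)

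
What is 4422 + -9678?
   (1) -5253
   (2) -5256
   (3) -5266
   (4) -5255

4422 + -9678 = -5256
2) -5256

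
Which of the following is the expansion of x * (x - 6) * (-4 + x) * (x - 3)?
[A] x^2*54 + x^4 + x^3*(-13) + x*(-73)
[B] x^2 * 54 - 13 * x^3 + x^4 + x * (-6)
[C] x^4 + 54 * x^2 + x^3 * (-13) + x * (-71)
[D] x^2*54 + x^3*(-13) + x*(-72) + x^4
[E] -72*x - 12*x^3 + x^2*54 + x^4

Expanding x * (x - 6) * (-4 + x) * (x - 3):
= x^2*54 + x^3*(-13) + x*(-72) + x^4
D) x^2*54 + x^3*(-13) + x*(-72) + x^4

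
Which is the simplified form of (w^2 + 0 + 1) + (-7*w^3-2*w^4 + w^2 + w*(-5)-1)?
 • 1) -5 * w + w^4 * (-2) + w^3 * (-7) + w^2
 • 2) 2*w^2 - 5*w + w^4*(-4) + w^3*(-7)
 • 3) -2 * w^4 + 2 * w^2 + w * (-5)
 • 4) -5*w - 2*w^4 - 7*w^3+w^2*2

Adding the polynomials and combining like terms:
(w^2 + 0 + 1) + (-7*w^3 - 2*w^4 + w^2 + w*(-5) - 1)
= -5*w - 2*w^4 - 7*w^3+w^2*2
4) -5*w - 2*w^4 - 7*w^3+w^2*2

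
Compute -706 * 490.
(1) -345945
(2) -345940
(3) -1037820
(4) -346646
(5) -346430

-706 * 490 = -345940
2) -345940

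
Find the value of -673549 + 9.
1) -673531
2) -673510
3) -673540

-673549 + 9 = -673540
3) -673540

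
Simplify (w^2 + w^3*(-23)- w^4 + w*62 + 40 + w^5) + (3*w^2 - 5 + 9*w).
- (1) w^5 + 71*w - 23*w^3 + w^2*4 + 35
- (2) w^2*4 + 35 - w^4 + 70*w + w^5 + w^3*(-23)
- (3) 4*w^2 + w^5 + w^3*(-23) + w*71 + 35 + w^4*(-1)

Adding the polynomials and combining like terms:
(w^2 + w^3*(-23) - w^4 + w*62 + 40 + w^5) + (3*w^2 - 5 + 9*w)
= 4*w^2 + w^5 + w^3*(-23) + w*71 + 35 + w^4*(-1)
3) 4*w^2 + w^5 + w^3*(-23) + w*71 + 35 + w^4*(-1)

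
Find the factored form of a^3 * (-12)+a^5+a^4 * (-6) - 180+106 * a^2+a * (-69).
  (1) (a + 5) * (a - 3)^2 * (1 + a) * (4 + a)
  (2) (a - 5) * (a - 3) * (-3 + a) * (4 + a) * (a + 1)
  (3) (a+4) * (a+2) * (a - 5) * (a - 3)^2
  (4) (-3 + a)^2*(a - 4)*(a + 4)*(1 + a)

We need to factor a^3 * (-12)+a^5+a^4 * (-6) - 180+106 * a^2+a * (-69).
The factored form is (a - 5) * (a - 3) * (-3 + a) * (4 + a) * (a + 1).
2) (a - 5) * (a - 3) * (-3 + a) * (4 + a) * (a + 1)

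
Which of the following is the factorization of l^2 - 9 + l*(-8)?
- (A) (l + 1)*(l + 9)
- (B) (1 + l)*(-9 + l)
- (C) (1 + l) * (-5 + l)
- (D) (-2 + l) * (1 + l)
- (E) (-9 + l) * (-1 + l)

We need to factor l^2 - 9 + l*(-8).
The factored form is (1 + l)*(-9 + l).
B) (1 + l)*(-9 + l)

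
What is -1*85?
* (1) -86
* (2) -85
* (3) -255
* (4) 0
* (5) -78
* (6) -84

-1 * 85 = -85
2) -85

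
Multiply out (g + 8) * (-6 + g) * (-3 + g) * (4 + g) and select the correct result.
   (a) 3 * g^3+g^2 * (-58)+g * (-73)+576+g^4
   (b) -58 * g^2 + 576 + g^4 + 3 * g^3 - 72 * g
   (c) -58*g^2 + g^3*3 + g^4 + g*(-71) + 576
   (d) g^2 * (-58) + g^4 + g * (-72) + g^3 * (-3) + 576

Expanding (g + 8) * (-6 + g) * (-3 + g) * (4 + g):
= -58 * g^2 + 576 + g^4 + 3 * g^3 - 72 * g
b) -58 * g^2 + 576 + g^4 + 3 * g^3 - 72 * g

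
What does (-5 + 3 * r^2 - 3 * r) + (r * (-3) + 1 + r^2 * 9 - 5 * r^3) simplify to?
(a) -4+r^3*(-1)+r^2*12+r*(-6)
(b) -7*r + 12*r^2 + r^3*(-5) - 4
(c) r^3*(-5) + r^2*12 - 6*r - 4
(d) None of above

Adding the polynomials and combining like terms:
(-5 + 3*r^2 - 3*r) + (r*(-3) + 1 + r^2*9 - 5*r^3)
= r^3*(-5) + r^2*12 - 6*r - 4
c) r^3*(-5) + r^2*12 - 6*r - 4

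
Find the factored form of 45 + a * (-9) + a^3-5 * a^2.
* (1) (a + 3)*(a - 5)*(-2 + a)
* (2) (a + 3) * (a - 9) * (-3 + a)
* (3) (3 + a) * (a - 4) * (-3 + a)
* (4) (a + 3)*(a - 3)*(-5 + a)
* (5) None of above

We need to factor 45 + a * (-9) + a^3-5 * a^2.
The factored form is (a + 3)*(a - 3)*(-5 + a).
4) (a + 3)*(a - 3)*(-5 + a)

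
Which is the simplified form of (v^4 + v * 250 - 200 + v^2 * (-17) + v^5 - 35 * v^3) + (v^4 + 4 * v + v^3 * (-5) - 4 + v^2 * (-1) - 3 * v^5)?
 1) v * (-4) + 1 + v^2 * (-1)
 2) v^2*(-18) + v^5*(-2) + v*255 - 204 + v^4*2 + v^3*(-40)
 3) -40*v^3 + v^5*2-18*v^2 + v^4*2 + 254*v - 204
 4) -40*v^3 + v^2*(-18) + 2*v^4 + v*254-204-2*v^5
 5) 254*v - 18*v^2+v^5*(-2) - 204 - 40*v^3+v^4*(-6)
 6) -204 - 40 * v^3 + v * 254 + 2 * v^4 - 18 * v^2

Adding the polynomials and combining like terms:
(v^4 + v*250 - 200 + v^2*(-17) + v^5 - 35*v^3) + (v^4 + 4*v + v^3*(-5) - 4 + v^2*(-1) - 3*v^5)
= -40*v^3 + v^2*(-18) + 2*v^4 + v*254-204-2*v^5
4) -40*v^3 + v^2*(-18) + 2*v^4 + v*254-204-2*v^5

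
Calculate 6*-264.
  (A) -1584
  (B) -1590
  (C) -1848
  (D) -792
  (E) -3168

6 * -264 = -1584
A) -1584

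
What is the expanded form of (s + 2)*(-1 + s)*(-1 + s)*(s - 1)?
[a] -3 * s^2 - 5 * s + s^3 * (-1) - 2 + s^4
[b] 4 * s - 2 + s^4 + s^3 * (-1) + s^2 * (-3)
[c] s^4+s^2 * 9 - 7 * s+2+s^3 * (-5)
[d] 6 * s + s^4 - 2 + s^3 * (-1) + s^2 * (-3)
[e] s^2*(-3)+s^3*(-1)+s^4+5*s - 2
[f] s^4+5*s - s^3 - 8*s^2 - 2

Expanding (s + 2)*(-1 + s)*(-1 + s)*(s - 1):
= s^2*(-3)+s^3*(-1)+s^4+5*s - 2
e) s^2*(-3)+s^3*(-1)+s^4+5*s - 2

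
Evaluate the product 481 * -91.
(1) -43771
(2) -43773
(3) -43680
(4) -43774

481 * -91 = -43771
1) -43771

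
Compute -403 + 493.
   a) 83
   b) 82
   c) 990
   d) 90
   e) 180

-403 + 493 = 90
d) 90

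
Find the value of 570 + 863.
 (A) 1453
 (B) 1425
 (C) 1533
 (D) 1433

570 + 863 = 1433
D) 1433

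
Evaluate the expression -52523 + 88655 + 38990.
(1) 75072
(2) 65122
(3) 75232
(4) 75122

First: -52523 + 88655 = 36132
Then: 36132 + 38990 = 75122
4) 75122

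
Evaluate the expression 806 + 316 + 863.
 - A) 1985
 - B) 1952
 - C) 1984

First: 806 + 316 = 1122
Then: 1122 + 863 = 1985
A) 1985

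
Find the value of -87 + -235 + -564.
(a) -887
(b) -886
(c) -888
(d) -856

First: -87 + -235 = -322
Then: -322 + -564 = -886
b) -886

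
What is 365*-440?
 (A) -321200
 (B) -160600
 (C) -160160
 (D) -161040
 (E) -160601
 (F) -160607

365 * -440 = -160600
B) -160600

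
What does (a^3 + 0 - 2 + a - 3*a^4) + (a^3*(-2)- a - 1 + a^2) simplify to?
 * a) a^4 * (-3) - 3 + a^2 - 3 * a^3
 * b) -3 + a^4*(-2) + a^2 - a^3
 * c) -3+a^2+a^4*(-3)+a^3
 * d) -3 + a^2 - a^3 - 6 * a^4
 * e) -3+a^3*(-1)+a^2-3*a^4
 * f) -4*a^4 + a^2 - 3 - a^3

Adding the polynomials and combining like terms:
(a^3 + 0 - 2 + a - 3*a^4) + (a^3*(-2) - a - 1 + a^2)
= -3+a^3*(-1)+a^2-3*a^4
e) -3+a^3*(-1)+a^2-3*a^4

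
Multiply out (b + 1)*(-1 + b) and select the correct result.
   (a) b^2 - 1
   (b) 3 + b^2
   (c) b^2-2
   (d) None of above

Expanding (b + 1)*(-1 + b):
= b^2 - 1
a) b^2 - 1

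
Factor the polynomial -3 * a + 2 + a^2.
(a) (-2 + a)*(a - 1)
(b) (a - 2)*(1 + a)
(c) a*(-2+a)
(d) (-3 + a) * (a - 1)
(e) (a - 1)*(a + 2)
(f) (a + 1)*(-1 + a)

We need to factor -3 * a + 2 + a^2.
The factored form is (-2 + a)*(a - 1).
a) (-2 + a)*(a - 1)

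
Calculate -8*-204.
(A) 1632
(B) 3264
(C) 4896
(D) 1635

-8 * -204 = 1632
A) 1632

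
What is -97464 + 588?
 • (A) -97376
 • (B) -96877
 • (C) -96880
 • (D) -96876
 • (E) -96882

-97464 + 588 = -96876
D) -96876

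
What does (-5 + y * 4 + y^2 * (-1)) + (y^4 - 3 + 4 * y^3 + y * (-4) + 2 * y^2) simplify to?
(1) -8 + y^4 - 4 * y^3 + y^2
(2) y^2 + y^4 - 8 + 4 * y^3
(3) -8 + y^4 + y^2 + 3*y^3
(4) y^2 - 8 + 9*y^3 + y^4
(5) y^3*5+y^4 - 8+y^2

Adding the polynomials and combining like terms:
(-5 + y*4 + y^2*(-1)) + (y^4 - 3 + 4*y^3 + y*(-4) + 2*y^2)
= y^2 + y^4 - 8 + 4 * y^3
2) y^2 + y^4 - 8 + 4 * y^3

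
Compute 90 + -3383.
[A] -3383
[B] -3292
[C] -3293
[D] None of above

90 + -3383 = -3293
C) -3293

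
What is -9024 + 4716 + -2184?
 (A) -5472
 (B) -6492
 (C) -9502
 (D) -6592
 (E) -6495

First: -9024 + 4716 = -4308
Then: -4308 + -2184 = -6492
B) -6492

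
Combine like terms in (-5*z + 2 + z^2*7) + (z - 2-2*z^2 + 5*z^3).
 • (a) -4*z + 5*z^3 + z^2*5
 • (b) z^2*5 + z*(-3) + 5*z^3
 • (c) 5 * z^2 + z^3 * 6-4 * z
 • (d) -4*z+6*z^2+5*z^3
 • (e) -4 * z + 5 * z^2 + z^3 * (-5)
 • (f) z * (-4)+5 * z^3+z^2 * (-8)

Adding the polynomials and combining like terms:
(-5*z + 2 + z^2*7) + (z - 2 - 2*z^2 + 5*z^3)
= -4*z + 5*z^3 + z^2*5
a) -4*z + 5*z^3 + z^2*5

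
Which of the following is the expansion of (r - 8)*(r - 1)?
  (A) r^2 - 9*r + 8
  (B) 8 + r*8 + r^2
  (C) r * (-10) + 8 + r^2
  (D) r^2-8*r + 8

Expanding (r - 8)*(r - 1):
= r^2 - 9*r + 8
A) r^2 - 9*r + 8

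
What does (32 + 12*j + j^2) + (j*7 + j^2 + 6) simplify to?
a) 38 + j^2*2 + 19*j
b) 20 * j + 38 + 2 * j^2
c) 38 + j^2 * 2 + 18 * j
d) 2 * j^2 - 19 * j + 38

Adding the polynomials and combining like terms:
(32 + 12*j + j^2) + (j*7 + j^2 + 6)
= 38 + j^2*2 + 19*j
a) 38 + j^2*2 + 19*j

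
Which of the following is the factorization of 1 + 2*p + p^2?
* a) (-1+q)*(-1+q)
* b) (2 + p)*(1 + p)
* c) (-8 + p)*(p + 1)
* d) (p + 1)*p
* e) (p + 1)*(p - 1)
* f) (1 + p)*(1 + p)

We need to factor 1 + 2*p + p^2.
The factored form is (1 + p)*(1 + p).
f) (1 + p)*(1 + p)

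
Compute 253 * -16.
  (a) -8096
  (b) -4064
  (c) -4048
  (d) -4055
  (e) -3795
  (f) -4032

253 * -16 = -4048
c) -4048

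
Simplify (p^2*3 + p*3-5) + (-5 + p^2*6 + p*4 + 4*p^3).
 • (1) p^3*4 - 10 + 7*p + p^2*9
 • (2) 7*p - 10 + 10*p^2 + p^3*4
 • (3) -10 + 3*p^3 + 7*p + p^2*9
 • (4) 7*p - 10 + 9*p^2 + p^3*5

Adding the polynomials and combining like terms:
(p^2*3 + p*3 - 5) + (-5 + p^2*6 + p*4 + 4*p^3)
= p^3*4 - 10 + 7*p + p^2*9
1) p^3*4 - 10 + 7*p + p^2*9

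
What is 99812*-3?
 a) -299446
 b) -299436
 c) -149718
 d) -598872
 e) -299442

99812 * -3 = -299436
b) -299436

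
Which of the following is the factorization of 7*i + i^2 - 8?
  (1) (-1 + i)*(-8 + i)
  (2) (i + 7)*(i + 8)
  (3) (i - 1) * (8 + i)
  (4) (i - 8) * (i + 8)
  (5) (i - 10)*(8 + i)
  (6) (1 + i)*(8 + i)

We need to factor 7*i + i^2 - 8.
The factored form is (i - 1) * (8 + i).
3) (i - 1) * (8 + i)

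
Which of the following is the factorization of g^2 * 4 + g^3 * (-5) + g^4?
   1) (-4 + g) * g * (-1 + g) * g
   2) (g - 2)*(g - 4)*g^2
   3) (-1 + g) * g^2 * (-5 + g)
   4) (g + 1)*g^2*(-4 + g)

We need to factor g^2 * 4 + g^3 * (-5) + g^4.
The factored form is (-4 + g) * g * (-1 + g) * g.
1) (-4 + g) * g * (-1 + g) * g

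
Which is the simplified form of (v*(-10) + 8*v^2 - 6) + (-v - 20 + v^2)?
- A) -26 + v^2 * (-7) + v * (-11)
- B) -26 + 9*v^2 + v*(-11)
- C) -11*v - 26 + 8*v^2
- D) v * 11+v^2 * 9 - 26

Adding the polynomials and combining like terms:
(v*(-10) + 8*v^2 - 6) + (-v - 20 + v^2)
= -26 + 9*v^2 + v*(-11)
B) -26 + 9*v^2 + v*(-11)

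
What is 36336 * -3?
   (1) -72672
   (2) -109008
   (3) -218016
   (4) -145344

36336 * -3 = -109008
2) -109008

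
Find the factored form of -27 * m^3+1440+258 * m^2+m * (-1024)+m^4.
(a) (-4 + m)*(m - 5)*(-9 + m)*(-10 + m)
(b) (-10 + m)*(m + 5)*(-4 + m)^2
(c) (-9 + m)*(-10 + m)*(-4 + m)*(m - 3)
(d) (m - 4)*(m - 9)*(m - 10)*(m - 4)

We need to factor -27 * m^3+1440+258 * m^2+m * (-1024)+m^4.
The factored form is (m - 4)*(m - 9)*(m - 10)*(m - 4).
d) (m - 4)*(m - 9)*(m - 10)*(m - 4)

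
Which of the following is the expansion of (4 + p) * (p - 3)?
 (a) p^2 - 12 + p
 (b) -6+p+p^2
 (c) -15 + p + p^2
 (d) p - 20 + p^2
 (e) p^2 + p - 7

Expanding (4 + p) * (p - 3):
= p^2 - 12 + p
a) p^2 - 12 + p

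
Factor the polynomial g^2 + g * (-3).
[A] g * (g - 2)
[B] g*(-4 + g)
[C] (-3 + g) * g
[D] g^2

We need to factor g^2 + g * (-3).
The factored form is (-3 + g) * g.
C) (-3 + g) * g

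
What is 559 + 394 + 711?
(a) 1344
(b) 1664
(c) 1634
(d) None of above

First: 559 + 394 = 953
Then: 953 + 711 = 1664
b) 1664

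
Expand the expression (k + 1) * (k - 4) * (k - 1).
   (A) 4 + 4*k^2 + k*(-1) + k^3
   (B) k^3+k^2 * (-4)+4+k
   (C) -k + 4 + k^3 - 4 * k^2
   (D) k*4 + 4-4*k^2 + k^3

Expanding (k + 1) * (k - 4) * (k - 1):
= -k + 4 + k^3 - 4 * k^2
C) -k + 4 + k^3 - 4 * k^2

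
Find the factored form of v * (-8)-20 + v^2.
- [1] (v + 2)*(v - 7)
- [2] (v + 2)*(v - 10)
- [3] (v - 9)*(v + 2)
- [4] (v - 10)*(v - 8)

We need to factor v * (-8)-20 + v^2.
The factored form is (v + 2)*(v - 10).
2) (v + 2)*(v - 10)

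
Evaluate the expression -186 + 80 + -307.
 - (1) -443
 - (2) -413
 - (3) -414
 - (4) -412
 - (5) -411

First: -186 + 80 = -106
Then: -106 + -307 = -413
2) -413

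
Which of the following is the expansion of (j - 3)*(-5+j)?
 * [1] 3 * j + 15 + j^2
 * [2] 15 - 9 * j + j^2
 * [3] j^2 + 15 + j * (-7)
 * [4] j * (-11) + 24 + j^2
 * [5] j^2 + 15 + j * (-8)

Expanding (j - 3)*(-5+j):
= j^2 + 15 + j * (-8)
5) j^2 + 15 + j * (-8)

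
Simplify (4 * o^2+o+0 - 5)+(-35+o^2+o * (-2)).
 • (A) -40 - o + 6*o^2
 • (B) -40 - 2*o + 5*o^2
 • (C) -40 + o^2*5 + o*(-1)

Adding the polynomials and combining like terms:
(4*o^2 + o + 0 - 5) + (-35 + o^2 + o*(-2))
= -40 + o^2*5 + o*(-1)
C) -40 + o^2*5 + o*(-1)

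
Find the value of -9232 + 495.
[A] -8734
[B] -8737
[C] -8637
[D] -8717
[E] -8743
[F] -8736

-9232 + 495 = -8737
B) -8737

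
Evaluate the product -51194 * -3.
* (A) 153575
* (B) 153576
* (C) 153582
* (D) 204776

-51194 * -3 = 153582
C) 153582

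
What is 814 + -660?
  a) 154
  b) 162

814 + -660 = 154
a) 154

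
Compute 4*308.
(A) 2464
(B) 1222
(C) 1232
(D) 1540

4 * 308 = 1232
C) 1232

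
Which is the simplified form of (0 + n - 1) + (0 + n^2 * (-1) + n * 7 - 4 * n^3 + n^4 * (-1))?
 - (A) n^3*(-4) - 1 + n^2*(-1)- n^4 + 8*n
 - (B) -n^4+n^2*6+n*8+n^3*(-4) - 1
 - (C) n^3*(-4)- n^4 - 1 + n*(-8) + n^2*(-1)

Adding the polynomials and combining like terms:
(0 + n - 1) + (0 + n^2*(-1) + n*7 - 4*n^3 + n^4*(-1))
= n^3*(-4) - 1 + n^2*(-1)- n^4 + 8*n
A) n^3*(-4) - 1 + n^2*(-1)- n^4 + 8*n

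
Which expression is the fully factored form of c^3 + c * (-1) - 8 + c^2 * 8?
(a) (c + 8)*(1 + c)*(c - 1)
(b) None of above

We need to factor c^3 + c * (-1) - 8 + c^2 * 8.
The factored form is (c + 8)*(1 + c)*(c - 1).
a) (c + 8)*(1 + c)*(c - 1)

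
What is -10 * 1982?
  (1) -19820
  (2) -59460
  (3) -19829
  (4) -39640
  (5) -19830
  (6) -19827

-10 * 1982 = -19820
1) -19820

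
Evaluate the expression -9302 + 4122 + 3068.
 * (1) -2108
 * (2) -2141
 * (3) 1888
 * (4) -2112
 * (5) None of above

First: -9302 + 4122 = -5180
Then: -5180 + 3068 = -2112
4) -2112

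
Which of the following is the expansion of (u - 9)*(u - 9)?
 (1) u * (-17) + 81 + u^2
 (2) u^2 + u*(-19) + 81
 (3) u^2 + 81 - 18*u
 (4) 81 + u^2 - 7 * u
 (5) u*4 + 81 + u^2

Expanding (u - 9)*(u - 9):
= u^2 + 81 - 18*u
3) u^2 + 81 - 18*u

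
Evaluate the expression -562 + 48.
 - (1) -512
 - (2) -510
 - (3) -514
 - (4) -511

-562 + 48 = -514
3) -514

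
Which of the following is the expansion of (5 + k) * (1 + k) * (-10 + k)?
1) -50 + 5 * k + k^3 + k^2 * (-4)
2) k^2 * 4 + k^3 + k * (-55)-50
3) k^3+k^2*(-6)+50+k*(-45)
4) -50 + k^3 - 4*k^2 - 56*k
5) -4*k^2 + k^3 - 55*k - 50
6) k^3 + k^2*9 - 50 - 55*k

Expanding (5 + k) * (1 + k) * (-10 + k):
= -4*k^2 + k^3 - 55*k - 50
5) -4*k^2 + k^3 - 55*k - 50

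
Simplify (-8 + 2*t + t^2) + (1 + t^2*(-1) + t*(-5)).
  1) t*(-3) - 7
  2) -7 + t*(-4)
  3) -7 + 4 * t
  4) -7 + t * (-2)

Adding the polynomials and combining like terms:
(-8 + 2*t + t^2) + (1 + t^2*(-1) + t*(-5))
= t*(-3) - 7
1) t*(-3) - 7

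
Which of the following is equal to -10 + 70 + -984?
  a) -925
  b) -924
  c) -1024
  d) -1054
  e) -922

First: -10 + 70 = 60
Then: 60 + -984 = -924
b) -924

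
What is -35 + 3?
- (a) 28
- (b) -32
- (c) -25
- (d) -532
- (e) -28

-35 + 3 = -32
b) -32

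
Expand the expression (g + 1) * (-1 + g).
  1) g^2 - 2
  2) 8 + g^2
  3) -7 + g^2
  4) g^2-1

Expanding (g + 1) * (-1 + g):
= g^2-1
4) g^2-1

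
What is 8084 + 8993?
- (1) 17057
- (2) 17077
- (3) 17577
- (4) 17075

8084 + 8993 = 17077
2) 17077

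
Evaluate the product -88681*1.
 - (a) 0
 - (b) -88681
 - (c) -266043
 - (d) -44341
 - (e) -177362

-88681 * 1 = -88681
b) -88681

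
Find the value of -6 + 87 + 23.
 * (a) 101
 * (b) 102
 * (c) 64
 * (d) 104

First: -6 + 87 = 81
Then: 81 + 23 = 104
d) 104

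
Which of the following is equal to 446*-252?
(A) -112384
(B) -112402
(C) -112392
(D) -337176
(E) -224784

446 * -252 = -112392
C) -112392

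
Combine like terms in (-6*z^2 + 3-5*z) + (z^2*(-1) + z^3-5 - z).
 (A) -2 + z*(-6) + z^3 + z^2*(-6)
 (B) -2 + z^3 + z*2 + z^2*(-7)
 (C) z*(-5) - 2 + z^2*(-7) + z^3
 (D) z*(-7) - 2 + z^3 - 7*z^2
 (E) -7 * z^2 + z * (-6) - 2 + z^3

Adding the polynomials and combining like terms:
(-6*z^2 + 3 - 5*z) + (z^2*(-1) + z^3 - 5 - z)
= -7 * z^2 + z * (-6) - 2 + z^3
E) -7 * z^2 + z * (-6) - 2 + z^3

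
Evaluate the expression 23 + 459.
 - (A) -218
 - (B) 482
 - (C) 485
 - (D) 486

23 + 459 = 482
B) 482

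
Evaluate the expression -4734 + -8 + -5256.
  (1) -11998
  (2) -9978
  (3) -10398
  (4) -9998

First: -4734 + -8 = -4742
Then: -4742 + -5256 = -9998
4) -9998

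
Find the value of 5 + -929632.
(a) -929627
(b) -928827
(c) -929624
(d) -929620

5 + -929632 = -929627
a) -929627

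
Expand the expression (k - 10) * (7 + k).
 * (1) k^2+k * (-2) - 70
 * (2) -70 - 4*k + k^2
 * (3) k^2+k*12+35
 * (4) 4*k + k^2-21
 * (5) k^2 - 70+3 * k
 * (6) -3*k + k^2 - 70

Expanding (k - 10) * (7 + k):
= -3*k + k^2 - 70
6) -3*k + k^2 - 70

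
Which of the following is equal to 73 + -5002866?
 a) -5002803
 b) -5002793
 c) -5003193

73 + -5002866 = -5002793
b) -5002793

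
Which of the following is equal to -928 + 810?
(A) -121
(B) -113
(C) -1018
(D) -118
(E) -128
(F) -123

-928 + 810 = -118
D) -118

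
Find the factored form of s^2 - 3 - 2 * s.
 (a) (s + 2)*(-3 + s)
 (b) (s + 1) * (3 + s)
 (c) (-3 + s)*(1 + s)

We need to factor s^2 - 3 - 2 * s.
The factored form is (-3 + s)*(1 + s).
c) (-3 + s)*(1 + s)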